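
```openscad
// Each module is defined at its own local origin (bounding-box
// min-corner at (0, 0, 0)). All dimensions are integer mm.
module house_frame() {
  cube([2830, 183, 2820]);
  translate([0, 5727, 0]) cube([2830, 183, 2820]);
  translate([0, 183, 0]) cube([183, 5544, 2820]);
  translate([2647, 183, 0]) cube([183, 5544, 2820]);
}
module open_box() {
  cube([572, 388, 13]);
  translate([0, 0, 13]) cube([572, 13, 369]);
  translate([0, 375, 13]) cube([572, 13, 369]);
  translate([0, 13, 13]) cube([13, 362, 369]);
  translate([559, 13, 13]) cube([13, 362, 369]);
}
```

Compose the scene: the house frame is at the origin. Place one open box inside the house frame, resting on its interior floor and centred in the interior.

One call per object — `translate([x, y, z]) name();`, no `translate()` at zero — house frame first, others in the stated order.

house_frame();
translate([1129, 2761, 0]) open_box();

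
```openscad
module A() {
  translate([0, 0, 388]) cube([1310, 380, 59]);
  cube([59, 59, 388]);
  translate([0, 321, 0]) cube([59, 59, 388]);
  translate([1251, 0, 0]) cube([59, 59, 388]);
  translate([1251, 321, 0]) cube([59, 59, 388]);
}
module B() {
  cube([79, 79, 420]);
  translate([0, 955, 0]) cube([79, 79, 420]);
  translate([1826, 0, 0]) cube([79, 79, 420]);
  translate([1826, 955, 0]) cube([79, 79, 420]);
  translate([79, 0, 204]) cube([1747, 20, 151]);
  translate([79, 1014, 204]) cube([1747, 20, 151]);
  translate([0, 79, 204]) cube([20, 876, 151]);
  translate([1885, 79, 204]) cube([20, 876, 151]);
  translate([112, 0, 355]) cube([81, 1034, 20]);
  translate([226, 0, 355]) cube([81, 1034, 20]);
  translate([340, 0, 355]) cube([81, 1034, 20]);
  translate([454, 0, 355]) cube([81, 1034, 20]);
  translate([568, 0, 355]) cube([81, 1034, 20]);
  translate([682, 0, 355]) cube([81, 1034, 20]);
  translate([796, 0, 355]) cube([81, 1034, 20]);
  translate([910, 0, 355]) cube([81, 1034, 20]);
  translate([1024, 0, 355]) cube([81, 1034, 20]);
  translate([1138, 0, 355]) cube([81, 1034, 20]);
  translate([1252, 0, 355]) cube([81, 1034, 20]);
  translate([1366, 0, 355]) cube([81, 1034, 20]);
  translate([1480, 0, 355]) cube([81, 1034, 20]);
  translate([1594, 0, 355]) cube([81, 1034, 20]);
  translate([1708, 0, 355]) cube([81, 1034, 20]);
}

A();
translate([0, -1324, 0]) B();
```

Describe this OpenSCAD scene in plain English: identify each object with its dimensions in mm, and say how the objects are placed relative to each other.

A is a long wooden bench with a 1310 mm (x) × 380 mm (y) seat, 59 mm thick, its top surface 447 mm above the floor. Four 59 mm square legs at the seat corners, flush with the edges, run from z = 0 to the seat underside.

B is a bed frame 1905 mm long (x) by 1034 mm wide (y). Four 79×79 mm corner posts, 420 mm tall, at the corners of the footprint. Four rails of 20 mm thickness and 151 mm height run between adjacent posts with their undersides at z = 204 mm, their outer faces flush with the outside of the frame (the two x-running rails run between the posts' inner faces; the two y-running rails run between the posts' inner faces). 15 slats, each 81 mm wide (x) and 20 mm thick, lie across the top of the two x-running rails, running the full 1034 mm width of the frame in y; the slats are evenly spaced along x between the inner faces of the end posts with equal gaps (rounded down to the nearest mm) at the −x end and between each pair — any rounding remainder accumulates at the +x end.

The bed frame is on the floor beside the bench on its −y side.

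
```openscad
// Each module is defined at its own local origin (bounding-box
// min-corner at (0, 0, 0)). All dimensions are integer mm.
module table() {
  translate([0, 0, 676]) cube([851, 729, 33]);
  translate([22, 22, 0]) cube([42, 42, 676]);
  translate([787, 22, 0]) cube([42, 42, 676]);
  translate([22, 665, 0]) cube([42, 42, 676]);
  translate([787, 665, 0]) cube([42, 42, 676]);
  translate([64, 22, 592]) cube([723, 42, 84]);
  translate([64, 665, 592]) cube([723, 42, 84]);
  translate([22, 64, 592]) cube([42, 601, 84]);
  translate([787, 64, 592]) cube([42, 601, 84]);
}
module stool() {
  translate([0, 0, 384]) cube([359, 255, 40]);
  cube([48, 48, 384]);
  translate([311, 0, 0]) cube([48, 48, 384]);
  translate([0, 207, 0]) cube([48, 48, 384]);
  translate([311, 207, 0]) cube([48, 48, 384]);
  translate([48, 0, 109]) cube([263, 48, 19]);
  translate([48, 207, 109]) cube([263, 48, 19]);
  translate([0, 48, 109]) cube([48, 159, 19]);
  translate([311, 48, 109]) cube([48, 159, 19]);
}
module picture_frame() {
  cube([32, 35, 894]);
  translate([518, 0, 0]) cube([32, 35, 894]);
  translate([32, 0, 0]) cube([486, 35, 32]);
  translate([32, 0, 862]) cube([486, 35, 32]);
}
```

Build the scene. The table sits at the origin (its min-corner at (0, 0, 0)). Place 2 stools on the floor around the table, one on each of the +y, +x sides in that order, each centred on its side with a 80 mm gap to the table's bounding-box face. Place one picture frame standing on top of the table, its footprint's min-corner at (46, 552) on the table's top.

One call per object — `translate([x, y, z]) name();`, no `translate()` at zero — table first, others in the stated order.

table();
translate([246, 809, 0]) stool();
translate([931, 237, 0]) stool();
translate([46, 552, 709]) picture_frame();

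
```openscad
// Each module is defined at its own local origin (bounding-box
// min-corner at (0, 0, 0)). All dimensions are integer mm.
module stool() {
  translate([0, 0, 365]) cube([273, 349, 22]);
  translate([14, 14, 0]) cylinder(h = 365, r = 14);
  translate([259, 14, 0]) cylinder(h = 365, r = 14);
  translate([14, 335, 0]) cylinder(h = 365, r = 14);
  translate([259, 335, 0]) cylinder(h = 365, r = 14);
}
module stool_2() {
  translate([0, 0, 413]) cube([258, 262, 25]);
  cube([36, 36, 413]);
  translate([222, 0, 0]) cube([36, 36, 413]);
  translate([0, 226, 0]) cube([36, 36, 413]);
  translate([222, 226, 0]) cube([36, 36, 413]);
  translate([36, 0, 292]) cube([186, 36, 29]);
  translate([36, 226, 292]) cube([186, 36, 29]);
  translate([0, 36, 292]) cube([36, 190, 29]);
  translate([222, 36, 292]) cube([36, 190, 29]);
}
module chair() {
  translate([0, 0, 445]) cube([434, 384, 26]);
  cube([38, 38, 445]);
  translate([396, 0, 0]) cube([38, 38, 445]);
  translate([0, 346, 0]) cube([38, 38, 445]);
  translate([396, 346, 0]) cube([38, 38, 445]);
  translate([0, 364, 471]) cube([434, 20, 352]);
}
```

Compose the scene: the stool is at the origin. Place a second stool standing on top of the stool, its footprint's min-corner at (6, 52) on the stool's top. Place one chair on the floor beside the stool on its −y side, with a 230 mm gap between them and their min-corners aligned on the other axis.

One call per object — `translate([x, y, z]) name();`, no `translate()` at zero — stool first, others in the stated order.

stool();
translate([6, 52, 387]) stool_2();
translate([0, -614, 0]) chair();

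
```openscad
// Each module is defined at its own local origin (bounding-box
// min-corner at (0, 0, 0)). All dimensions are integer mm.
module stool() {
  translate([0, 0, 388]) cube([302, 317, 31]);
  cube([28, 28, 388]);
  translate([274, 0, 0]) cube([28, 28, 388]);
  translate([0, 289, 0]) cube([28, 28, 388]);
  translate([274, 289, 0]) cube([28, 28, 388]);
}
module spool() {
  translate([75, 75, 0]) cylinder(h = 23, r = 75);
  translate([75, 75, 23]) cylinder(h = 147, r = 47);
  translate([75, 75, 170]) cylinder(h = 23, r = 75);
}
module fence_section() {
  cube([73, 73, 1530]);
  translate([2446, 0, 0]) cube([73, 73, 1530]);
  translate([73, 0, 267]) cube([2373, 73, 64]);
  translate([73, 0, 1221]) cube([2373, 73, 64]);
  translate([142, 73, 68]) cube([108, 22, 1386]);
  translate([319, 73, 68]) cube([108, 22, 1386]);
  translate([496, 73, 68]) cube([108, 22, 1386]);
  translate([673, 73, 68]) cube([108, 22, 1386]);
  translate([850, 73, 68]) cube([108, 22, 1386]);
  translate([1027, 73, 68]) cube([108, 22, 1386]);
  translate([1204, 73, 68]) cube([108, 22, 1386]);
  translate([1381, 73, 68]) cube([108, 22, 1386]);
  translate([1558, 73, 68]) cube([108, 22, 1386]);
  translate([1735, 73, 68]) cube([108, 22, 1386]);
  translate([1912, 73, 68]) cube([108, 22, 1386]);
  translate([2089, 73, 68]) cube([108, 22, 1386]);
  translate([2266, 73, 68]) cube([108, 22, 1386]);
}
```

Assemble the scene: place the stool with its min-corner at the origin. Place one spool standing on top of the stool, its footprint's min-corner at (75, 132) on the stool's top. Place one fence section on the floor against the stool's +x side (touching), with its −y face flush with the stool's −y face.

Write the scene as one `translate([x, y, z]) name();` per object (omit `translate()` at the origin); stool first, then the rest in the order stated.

stool();
translate([75, 132, 419]) spool();
translate([302, 0, 0]) fence_section();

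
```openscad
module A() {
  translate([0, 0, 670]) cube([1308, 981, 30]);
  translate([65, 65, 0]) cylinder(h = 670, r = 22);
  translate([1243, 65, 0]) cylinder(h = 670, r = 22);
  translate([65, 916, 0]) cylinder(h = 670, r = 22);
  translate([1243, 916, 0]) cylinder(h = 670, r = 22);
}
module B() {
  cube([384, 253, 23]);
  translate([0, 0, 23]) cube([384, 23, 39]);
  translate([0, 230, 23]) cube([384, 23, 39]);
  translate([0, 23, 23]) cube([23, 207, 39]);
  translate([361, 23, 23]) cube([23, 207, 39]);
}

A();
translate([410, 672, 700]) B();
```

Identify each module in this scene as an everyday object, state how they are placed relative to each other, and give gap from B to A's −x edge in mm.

A is a table. B is an open box. The open box is on top of the table. The gap from the open box to the table's −x edge is 410 mm.

The open box's min-x is at 410; the table's min-x is 0; gap = 410 mm.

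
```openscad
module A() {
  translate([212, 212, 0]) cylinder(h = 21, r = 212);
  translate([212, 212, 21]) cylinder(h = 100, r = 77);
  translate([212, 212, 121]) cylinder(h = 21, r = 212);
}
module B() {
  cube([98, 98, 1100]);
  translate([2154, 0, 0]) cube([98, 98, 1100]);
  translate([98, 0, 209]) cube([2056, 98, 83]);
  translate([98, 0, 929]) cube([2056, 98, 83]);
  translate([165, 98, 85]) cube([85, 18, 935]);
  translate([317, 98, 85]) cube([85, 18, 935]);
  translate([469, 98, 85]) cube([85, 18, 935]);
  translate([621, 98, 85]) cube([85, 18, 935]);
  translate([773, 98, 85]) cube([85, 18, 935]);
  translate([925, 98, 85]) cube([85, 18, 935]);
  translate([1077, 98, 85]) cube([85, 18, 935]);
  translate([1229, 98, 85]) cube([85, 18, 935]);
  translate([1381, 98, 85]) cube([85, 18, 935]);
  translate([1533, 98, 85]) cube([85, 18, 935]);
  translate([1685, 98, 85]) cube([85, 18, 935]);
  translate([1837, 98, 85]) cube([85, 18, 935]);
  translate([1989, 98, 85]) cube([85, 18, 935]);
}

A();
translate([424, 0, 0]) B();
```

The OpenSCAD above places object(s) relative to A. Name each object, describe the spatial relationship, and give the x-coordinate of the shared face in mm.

The spool's +x face and the fence section's −x face are both at x = 424 mm.

A is a spool. B is a fence section. The fence section is against the spool's +x side, with their −y faces flush. The x-coordinate of the shared face is 424 mm.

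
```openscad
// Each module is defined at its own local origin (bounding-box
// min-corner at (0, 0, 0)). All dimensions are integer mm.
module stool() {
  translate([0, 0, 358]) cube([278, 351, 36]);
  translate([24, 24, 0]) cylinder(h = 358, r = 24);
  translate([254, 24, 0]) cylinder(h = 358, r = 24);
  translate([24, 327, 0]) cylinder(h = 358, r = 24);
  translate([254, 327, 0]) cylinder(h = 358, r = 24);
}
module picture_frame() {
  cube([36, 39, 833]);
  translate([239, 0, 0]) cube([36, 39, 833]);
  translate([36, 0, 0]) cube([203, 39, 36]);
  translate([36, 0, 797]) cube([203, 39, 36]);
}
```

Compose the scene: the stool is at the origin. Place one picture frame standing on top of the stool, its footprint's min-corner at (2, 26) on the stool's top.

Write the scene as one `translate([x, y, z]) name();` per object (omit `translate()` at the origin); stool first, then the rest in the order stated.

stool();
translate([2, 26, 394]) picture_frame();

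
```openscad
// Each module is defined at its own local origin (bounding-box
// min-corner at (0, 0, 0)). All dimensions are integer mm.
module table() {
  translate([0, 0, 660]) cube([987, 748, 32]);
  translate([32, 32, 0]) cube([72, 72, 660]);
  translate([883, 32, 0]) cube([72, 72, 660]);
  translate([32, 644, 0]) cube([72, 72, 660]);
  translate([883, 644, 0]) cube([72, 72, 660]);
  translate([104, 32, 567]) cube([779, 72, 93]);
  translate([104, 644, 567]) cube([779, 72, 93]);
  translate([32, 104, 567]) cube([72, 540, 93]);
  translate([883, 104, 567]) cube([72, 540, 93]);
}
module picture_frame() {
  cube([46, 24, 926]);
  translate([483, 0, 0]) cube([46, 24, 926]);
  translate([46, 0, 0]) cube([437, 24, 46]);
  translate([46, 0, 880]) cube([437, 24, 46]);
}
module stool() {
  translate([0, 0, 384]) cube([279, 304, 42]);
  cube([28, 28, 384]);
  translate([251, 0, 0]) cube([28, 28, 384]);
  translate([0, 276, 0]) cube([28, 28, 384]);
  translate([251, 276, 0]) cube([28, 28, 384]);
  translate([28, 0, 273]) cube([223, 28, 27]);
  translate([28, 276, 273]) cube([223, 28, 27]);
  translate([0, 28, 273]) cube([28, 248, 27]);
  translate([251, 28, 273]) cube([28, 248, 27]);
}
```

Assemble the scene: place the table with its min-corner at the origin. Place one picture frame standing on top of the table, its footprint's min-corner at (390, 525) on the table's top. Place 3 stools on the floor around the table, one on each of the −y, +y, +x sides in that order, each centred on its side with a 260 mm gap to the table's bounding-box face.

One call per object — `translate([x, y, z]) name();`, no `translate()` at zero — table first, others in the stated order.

table();
translate([390, 525, 692]) picture_frame();
translate([354, -564, 0]) stool();
translate([354, 1008, 0]) stool();
translate([1247, 222, 0]) stool();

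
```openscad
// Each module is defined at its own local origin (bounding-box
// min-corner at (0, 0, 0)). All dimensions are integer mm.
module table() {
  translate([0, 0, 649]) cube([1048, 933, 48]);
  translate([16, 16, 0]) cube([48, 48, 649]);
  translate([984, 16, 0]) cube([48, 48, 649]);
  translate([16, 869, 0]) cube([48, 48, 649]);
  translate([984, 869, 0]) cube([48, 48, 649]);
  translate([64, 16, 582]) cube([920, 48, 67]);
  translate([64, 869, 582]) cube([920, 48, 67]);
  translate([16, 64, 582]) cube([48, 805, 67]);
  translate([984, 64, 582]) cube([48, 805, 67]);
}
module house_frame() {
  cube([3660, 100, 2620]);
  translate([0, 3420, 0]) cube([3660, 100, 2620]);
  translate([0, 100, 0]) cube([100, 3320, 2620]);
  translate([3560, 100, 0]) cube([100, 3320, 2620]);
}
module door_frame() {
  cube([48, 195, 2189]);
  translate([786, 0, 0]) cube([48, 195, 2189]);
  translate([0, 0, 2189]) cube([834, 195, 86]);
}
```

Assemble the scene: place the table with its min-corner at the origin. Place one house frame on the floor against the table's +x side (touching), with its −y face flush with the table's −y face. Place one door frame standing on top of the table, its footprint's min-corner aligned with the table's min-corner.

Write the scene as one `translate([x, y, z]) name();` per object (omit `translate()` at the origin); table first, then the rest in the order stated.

table();
translate([1048, 0, 0]) house_frame();
translate([0, 0, 697]) door_frame();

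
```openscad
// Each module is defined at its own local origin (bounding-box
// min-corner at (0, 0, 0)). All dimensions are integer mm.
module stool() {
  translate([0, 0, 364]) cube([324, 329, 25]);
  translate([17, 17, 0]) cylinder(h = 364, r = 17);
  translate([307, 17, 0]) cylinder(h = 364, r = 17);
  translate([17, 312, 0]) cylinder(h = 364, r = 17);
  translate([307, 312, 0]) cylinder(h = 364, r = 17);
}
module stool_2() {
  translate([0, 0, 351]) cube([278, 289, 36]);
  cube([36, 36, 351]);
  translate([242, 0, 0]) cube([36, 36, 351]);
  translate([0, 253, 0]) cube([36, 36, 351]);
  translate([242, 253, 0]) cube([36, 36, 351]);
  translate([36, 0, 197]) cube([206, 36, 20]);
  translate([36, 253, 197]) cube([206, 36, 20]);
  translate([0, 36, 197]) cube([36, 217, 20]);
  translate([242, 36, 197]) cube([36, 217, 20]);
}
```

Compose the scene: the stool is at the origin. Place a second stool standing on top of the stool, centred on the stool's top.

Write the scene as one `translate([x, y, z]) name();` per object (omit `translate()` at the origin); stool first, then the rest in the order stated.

stool();
translate([23, 20, 389]) stool_2();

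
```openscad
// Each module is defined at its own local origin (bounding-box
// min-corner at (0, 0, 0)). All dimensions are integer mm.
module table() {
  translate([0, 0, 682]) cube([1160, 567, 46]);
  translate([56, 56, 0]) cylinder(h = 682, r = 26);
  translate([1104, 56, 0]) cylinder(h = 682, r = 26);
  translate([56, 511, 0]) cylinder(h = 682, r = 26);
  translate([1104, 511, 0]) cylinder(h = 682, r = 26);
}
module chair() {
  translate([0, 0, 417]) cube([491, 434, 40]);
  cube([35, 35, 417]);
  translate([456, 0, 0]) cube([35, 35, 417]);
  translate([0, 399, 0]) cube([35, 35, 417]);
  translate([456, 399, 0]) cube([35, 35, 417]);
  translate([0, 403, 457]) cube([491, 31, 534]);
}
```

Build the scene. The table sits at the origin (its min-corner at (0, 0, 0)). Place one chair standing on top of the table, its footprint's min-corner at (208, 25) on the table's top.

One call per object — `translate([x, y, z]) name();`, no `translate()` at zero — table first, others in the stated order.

table();
translate([208, 25, 728]) chair();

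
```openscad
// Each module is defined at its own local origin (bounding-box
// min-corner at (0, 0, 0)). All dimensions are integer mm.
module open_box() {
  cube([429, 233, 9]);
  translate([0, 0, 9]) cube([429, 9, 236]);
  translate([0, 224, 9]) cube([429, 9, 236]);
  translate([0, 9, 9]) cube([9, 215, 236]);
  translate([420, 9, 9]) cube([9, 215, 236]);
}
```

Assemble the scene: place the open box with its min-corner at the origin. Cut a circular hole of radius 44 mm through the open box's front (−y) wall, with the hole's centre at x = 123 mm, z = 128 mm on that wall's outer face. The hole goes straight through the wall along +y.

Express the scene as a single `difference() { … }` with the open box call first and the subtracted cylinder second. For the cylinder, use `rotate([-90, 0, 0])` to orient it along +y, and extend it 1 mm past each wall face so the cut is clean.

difference() {
  open_box();
  translate([123, -1, 128]) rotate([-90, 0, 0]) cylinder(h = 11, r = 44);
}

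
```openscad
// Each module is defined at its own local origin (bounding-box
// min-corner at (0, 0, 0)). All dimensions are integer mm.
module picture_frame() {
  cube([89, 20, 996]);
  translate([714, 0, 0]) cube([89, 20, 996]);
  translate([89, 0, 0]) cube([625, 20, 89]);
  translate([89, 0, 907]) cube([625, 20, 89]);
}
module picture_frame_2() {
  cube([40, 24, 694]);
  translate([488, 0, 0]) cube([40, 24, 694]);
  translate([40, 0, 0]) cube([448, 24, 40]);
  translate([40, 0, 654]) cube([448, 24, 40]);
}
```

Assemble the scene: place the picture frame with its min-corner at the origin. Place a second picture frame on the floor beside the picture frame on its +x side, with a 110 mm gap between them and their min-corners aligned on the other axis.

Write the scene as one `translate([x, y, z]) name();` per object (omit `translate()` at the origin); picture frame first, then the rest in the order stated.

picture_frame();
translate([913, 0, 0]) picture_frame_2();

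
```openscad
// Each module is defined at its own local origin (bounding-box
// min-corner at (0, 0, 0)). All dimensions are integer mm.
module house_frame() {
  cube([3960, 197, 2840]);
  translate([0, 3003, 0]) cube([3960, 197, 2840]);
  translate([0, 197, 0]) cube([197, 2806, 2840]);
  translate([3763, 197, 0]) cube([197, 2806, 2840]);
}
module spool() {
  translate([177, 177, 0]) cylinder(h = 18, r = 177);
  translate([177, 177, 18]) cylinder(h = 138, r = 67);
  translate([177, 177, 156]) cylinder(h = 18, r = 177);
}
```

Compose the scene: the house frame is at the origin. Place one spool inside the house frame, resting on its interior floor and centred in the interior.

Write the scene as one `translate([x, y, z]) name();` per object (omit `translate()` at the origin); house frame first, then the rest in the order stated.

house_frame();
translate([1803, 1423, 0]) spool();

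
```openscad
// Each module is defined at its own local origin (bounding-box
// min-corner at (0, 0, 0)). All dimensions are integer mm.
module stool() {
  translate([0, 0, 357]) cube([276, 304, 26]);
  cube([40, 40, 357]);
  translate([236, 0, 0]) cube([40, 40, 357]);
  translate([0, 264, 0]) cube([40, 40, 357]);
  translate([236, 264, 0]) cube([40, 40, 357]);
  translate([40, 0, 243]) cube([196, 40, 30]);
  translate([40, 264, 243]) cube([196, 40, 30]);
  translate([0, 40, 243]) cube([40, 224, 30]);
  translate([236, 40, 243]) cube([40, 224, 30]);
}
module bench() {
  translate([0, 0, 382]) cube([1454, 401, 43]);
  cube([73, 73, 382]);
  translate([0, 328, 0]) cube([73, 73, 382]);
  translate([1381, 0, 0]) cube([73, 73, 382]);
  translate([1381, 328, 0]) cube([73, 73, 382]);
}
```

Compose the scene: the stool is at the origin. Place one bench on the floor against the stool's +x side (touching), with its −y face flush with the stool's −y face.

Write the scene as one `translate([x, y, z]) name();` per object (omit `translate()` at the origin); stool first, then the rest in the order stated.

stool();
translate([276, 0, 0]) bench();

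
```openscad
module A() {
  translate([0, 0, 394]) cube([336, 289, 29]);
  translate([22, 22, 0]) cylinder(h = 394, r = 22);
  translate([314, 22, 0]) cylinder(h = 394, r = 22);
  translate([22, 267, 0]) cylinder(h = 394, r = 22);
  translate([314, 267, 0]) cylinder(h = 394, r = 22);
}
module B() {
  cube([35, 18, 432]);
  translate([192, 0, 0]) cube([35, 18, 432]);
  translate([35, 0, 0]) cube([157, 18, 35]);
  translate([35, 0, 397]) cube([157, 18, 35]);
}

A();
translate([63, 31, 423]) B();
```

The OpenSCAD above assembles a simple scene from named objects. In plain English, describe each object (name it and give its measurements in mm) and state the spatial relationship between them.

A is a four-legged stool. The seat is a 336×289×29 mm slab whose top surface is at z = 423 mm; four round legs, each 44 mm in diameter, run from the floor (z = 0) to the underside of the seat, each leg's axis is inset half a diameter from the nearest pair of seat edges (so the leg's bounding box is flush with the corner).

B is a picture frame with a 157×362 mm rectangular opening (x by z) and a uniform 35 mm border on every side. Frame depth is 18 mm along y. It is built from two vertical stiles running the full outside height and two horizontal rails spanning the gap between the stiles.

The picture frame is on top of the stool.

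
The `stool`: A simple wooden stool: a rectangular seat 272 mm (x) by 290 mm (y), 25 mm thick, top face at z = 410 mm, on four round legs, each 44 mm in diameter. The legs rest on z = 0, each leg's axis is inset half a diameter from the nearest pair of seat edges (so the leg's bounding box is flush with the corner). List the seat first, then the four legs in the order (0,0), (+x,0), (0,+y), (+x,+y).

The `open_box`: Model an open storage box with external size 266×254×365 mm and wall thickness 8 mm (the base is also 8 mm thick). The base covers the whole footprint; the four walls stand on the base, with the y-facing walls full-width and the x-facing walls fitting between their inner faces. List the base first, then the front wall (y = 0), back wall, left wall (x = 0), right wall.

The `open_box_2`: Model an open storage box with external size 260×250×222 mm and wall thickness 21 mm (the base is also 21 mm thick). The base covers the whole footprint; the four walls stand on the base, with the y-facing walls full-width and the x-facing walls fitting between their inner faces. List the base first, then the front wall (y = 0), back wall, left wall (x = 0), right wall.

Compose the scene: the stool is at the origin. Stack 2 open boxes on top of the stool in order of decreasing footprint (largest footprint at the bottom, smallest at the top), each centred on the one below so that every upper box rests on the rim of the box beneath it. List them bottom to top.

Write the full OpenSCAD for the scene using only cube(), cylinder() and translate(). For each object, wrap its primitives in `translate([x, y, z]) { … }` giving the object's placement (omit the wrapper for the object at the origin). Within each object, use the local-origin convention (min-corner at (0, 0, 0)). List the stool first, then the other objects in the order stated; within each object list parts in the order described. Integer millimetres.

translate([0, 0, 385]) cube([272, 290, 25]);
translate([22, 22, 0]) cylinder(h = 385, r = 22);
translate([250, 22, 0]) cylinder(h = 385, r = 22);
translate([22, 268, 0]) cylinder(h = 385, r = 22);
translate([250, 268, 0]) cylinder(h = 385, r = 22);
translate([3, 18, 410]) {
  cube([266, 254, 8]);
  translate([0, 0, 8]) cube([266, 8, 357]);
  translate([0, 246, 8]) cube([266, 8, 357]);
  translate([0, 8, 8]) cube([8, 238, 357]);
  translate([258, 8, 8]) cube([8, 238, 357]);
}
translate([6, 20, 775]) {
  cube([260, 250, 21]);
  translate([0, 0, 21]) cube([260, 21, 201]);
  translate([0, 229, 21]) cube([260, 21, 201]);
  translate([0, 21, 21]) cube([21, 208, 201]);
  translate([239, 21, 21]) cube([21, 208, 201]);
}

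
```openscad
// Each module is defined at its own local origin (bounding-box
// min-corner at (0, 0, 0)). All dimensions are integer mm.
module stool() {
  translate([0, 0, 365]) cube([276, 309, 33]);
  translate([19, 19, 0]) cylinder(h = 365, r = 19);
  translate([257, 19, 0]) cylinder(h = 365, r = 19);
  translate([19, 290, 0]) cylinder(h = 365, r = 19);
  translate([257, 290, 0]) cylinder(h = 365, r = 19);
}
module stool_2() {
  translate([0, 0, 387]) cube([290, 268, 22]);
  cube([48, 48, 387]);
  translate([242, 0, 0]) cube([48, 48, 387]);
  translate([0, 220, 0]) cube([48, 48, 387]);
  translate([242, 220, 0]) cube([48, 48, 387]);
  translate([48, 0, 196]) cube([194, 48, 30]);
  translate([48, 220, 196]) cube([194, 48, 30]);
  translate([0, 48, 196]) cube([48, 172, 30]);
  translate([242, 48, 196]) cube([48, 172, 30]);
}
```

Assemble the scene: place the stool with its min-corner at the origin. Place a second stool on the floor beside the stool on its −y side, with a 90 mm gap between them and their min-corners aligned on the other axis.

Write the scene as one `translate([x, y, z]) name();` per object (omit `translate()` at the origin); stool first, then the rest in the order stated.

stool();
translate([0, -358, 0]) stool_2();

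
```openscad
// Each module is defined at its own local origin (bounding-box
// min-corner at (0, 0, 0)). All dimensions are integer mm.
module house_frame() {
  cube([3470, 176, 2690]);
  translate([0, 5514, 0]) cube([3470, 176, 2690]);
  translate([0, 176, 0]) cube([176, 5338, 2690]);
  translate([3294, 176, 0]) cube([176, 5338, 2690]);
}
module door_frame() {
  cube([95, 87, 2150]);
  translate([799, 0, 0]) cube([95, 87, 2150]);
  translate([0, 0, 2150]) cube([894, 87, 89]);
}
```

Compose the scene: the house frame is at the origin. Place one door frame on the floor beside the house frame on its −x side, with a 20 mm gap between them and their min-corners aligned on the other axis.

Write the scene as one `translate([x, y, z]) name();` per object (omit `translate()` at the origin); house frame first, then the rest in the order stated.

house_frame();
translate([-914, 0, 0]) door_frame();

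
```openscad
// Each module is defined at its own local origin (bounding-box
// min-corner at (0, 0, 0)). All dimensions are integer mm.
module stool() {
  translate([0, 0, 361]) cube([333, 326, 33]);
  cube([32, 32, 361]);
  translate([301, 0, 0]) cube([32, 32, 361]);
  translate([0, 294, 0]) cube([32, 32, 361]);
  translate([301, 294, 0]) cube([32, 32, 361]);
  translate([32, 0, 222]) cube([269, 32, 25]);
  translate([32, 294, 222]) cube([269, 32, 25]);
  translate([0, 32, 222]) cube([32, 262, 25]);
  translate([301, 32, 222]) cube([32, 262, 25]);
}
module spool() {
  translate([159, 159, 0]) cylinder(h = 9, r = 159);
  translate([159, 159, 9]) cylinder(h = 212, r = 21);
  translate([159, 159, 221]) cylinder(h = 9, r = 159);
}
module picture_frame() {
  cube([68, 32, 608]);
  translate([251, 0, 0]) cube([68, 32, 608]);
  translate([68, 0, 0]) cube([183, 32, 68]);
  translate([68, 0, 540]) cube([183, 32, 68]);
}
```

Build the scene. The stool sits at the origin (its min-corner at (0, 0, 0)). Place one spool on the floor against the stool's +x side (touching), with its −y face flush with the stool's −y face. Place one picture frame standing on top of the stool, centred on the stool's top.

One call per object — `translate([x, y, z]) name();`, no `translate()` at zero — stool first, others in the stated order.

stool();
translate([333, 0, 0]) spool();
translate([7, 147, 394]) picture_frame();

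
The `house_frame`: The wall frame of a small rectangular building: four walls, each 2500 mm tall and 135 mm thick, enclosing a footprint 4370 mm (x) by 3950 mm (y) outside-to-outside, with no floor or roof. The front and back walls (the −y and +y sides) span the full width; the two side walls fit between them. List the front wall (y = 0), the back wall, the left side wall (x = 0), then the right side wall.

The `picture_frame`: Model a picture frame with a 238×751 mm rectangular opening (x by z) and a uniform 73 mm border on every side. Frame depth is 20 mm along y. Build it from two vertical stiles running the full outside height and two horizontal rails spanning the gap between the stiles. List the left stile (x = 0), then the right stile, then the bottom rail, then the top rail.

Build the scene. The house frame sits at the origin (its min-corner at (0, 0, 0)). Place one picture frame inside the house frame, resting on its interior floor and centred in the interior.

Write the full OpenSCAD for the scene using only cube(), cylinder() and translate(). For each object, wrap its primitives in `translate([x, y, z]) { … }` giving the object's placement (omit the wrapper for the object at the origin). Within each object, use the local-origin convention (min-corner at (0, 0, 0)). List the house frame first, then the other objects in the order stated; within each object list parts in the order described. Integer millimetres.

cube([4370, 135, 2500]);
translate([0, 3815, 0]) cube([4370, 135, 2500]);
translate([0, 135, 0]) cube([135, 3680, 2500]);
translate([4235, 135, 0]) cube([135, 3680, 2500]);
translate([1993, 1965, 0]) {
  cube([73, 20, 897]);
  translate([311, 0, 0]) cube([73, 20, 897]);
  translate([73, 0, 0]) cube([238, 20, 73]);
  translate([73, 0, 824]) cube([238, 20, 73]);
}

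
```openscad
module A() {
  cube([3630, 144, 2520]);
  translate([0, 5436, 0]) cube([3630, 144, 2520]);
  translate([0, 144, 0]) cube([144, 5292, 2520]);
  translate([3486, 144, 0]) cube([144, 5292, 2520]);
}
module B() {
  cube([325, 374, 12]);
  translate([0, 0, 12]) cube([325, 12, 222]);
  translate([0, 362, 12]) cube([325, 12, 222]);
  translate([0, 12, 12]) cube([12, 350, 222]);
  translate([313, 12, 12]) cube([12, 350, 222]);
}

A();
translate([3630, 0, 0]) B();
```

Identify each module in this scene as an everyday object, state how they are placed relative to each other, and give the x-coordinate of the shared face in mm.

The house frame's +x face and the open box's −x face are both at x = 3630 mm.

A is a house frame. B is an open box. The open box is against the house frame's +x side, with their −y faces flush. The x-coordinate of the shared face is 3630 mm.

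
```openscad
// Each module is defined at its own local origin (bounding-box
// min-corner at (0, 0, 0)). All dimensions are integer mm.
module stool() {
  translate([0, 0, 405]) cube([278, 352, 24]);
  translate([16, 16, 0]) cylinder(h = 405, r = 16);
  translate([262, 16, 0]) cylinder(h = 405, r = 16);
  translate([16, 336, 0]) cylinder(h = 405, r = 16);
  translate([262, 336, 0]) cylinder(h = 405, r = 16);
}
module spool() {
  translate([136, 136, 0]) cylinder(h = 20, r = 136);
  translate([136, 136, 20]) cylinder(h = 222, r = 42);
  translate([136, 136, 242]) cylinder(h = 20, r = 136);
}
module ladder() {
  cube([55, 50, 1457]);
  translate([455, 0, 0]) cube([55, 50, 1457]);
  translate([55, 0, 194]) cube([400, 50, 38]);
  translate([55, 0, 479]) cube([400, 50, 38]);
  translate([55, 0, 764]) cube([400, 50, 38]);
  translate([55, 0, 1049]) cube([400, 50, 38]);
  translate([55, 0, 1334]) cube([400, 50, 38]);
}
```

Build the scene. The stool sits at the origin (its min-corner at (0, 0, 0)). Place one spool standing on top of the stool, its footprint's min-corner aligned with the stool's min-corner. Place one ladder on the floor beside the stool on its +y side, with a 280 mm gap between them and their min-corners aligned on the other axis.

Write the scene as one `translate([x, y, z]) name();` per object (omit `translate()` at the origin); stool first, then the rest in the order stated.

stool();
translate([0, 0, 429]) spool();
translate([0, 632, 0]) ladder();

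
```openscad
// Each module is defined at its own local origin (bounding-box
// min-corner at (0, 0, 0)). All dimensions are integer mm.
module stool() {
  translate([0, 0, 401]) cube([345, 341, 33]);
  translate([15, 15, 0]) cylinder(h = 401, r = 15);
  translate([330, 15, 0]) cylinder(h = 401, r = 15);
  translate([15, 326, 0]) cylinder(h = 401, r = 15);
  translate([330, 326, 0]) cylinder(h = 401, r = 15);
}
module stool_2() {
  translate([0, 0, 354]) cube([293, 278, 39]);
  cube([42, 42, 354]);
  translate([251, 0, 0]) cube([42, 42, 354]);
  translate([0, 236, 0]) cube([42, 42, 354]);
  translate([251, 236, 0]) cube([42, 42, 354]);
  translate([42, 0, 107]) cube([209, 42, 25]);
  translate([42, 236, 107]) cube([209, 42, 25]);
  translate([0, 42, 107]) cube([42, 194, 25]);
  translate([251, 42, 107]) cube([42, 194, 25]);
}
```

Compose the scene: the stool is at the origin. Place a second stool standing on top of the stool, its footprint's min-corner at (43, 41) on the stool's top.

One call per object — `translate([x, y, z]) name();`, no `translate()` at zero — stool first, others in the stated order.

stool();
translate([43, 41, 434]) stool_2();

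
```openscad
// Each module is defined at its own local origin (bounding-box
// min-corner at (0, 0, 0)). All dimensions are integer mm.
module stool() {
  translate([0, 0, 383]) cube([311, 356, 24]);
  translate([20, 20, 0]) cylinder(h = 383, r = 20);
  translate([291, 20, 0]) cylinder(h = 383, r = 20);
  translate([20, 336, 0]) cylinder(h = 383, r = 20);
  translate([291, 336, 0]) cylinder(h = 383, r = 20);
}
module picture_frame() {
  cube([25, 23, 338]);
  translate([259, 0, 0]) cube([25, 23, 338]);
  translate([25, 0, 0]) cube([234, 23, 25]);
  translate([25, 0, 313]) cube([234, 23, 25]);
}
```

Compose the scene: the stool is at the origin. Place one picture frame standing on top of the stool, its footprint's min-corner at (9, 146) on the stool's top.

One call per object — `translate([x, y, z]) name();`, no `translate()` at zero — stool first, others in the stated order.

stool();
translate([9, 146, 407]) picture_frame();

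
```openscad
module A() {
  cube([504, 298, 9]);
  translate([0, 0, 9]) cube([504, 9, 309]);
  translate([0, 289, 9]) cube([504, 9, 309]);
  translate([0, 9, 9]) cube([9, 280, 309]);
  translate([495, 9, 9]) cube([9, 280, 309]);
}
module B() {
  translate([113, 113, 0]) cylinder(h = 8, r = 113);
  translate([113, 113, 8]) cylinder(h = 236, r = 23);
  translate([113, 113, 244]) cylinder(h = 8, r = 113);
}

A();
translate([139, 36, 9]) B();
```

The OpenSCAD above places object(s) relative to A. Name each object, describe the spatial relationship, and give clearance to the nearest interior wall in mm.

Clearances: x = 130, y = 27; minimum 27 mm.

A is an open box. B is a spool. The spool sits inside the open box, centred. The clearance to the nearest interior wall is 27 mm.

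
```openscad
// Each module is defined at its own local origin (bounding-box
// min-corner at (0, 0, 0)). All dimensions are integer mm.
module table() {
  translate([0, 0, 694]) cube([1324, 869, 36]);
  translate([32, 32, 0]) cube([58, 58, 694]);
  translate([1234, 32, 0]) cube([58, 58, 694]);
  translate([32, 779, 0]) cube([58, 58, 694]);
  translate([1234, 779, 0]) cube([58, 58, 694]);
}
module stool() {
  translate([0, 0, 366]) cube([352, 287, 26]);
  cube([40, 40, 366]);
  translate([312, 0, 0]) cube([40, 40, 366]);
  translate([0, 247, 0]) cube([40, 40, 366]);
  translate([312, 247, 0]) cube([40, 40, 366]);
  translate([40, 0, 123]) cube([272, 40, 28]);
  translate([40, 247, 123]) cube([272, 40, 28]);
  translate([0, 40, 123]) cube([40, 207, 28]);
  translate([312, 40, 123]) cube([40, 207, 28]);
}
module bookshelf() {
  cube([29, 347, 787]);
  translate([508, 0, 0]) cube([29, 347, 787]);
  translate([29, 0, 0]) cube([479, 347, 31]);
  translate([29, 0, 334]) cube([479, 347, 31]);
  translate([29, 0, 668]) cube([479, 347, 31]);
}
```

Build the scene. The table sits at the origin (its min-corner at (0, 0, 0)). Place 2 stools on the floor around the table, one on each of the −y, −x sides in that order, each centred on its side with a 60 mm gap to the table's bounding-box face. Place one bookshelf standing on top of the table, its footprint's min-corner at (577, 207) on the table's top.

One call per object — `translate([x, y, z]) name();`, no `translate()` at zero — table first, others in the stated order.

table();
translate([486, -347, 0]) stool();
translate([-412, 291, 0]) stool();
translate([577, 207, 730]) bookshelf();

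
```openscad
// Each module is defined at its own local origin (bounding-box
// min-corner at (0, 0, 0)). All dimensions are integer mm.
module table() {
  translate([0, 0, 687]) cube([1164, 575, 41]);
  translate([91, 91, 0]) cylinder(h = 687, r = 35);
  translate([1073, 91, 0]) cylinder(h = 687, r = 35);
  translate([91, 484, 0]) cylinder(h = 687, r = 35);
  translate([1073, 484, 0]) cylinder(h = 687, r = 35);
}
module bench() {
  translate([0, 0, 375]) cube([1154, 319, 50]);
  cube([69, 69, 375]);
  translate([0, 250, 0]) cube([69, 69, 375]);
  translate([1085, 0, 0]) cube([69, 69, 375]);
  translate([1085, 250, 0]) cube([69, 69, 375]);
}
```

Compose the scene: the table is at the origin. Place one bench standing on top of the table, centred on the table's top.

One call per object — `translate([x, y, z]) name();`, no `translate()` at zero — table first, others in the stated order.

table();
translate([5, 128, 728]) bench();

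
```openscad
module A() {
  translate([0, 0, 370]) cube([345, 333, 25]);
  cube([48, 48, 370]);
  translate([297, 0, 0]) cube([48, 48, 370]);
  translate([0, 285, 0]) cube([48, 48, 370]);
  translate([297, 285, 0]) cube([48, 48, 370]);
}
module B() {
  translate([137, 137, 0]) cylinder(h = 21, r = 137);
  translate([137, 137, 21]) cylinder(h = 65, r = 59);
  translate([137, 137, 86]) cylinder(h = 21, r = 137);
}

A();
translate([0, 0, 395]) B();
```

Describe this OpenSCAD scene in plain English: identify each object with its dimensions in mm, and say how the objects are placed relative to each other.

A is a four-legged stool. The seat is 345×333 mm, 25 mm thick, top at z = 395 mm. It stands on four square legs, each 48×48 mm in cross-section, from z = 0 to the seat underside, each flush with a corner of the seat.

B is a spool: two coaxial disc flanges of radius 137 mm and thickness 21 mm, joined by a core cylinder of radius 59 mm and height 65 mm. The lower flange rests on z = 0 and the three cylinders share a vertical axis.

The spool is on top of the stool.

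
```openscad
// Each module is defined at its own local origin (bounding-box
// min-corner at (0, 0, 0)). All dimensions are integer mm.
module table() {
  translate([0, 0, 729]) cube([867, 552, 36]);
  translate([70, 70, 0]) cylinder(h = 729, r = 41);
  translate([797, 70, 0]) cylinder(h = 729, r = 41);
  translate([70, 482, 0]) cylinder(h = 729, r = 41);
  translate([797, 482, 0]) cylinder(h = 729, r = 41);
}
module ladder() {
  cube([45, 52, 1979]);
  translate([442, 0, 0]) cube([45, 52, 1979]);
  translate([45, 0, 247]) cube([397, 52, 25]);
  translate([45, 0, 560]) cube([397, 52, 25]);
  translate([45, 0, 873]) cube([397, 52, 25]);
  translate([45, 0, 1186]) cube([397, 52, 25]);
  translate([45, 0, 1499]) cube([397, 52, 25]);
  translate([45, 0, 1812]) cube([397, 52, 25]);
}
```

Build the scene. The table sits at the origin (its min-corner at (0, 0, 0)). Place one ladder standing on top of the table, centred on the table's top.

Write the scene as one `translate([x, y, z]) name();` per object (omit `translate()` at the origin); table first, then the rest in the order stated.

table();
translate([190, 250, 765]) ladder();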